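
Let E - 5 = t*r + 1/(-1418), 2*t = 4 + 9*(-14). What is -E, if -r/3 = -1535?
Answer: 398316201/1418 ≈ 2.8090e+5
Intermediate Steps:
r = 4605 (r = -3*(-1535) = 4605)
t = -61 (t = (4 + 9*(-14))/2 = (4 - 126)/2 = (1/2)*(-122) = -61)
E = -398316201/1418 (E = 5 + (-61*4605 + 1/(-1418)) = 5 + (-280905 - 1/1418) = 5 - 398323291/1418 = -398316201/1418 ≈ -2.8090e+5)
-E = -1*(-398316201/1418) = 398316201/1418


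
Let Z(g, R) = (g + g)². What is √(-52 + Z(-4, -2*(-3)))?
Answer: 2*√3 ≈ 3.4641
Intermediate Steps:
Z(g, R) = 4*g² (Z(g, R) = (2*g)² = 4*g²)
√(-52 + Z(-4, -2*(-3))) = √(-52 + 4*(-4)²) = √(-52 + 4*16) = √(-52 + 64) = √12 = 2*√3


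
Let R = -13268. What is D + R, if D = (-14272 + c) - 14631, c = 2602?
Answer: -39569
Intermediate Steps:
D = -26301 (D = (-14272 + 2602) - 14631 = -11670 - 14631 = -26301)
D + R = -26301 - 13268 = -39569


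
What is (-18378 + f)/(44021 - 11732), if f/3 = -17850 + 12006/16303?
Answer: -390868722/175469189 ≈ -2.2276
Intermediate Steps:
f = -872989632/16303 (f = 3*(-17850 + 12006/16303) = 3*(-290996544/16303) = -872989632/16303 ≈ -53548.)
(-18378 + f)/(44021 - 11732) = (-18378 - 872989632/16303)/(44021 - 11732) = -1172606166/16303/32289 = -1172606166/16303*1/32289 = -390868722/175469189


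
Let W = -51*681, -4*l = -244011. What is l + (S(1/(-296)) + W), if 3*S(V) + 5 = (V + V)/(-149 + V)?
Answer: 13903704313/529260 ≈ 26270.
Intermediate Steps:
l = 244011/4 (l = -¼*(-244011) = 244011/4 ≈ 61003.)
S(V) = -5/3 + 2*V/(3*(-149 + V)) (S(V) = -5/3 + ((V + V)/(-149 + V))/3 = -5/3 + ((2*V)/(-149 + V))/3 = -5/3 + (2*V/(-149 + V))/3 = -5/3 + 2*V/(3*(-149 + V)))
W = -34731
l + (S(1/(-296)) + W) = 244011/4 + ((745/3 - 1/(-296))/(-149 + 1/(-296)) - 34731) = 244011/4 + ((745/3 - 1*(-1/296))/(-149 - 1/296) - 34731) = 244011/4 + ((745/3 + 1/296)/(-44105/296) - 34731) = 244011/4 + (-296/44105*220523/888 - 34731) = 244011/4 + (-220523/132315 - 34731) = 244011/4 - 4595652788/132315 = 13903704313/529260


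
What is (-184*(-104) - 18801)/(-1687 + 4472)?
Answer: 67/557 ≈ 0.12029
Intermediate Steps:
(-184*(-104) - 18801)/(-1687 + 4472) = (19136 - 18801)/2785 = 335*(1/2785) = 67/557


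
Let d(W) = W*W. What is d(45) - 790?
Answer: 1235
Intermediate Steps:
d(W) = W**2
d(45) - 790 = 45**2 - 790 = 2025 - 790 = 1235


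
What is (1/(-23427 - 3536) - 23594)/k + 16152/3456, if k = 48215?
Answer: 783306399973/187203030480 ≈ 4.1843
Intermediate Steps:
(1/(-23427 - 3536) - 23594)/k + 16152/3456 = (1/(-23427 - 3536) - 23594)/48215 + 16152/3456 = (1/(-26963) - 23594)*(1/48215) + 16152*(1/3456) = (-1/26963 - 23594)*(1/48215) + 673/144 = -636165023/26963*1/48215 + 673/144 = -636165023/1300021045 + 673/144 = 783306399973/187203030480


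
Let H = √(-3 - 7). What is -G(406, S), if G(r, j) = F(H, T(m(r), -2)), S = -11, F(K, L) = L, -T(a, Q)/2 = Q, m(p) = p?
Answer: -4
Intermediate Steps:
H = I*√10 (H = √(-10) = I*√10 ≈ 3.1623*I)
T(a, Q) = -2*Q
G(r, j) = 4 (G(r, j) = -2*(-2) = 4)
-G(406, S) = -1*4 = -4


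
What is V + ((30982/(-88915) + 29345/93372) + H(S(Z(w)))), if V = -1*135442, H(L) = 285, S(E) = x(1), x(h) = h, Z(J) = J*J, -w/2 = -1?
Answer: -1122096860847289/8302171380 ≈ -1.3516e+5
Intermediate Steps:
w = 2 (w = -2*(-1) = 2)
Z(J) = J²
S(E) = 1
V = -135442
V + ((30982/(-88915) + 29345/93372) + H(S(Z(w)))) = -135442 + ((30982/(-88915) + 29345/93372) + 285) = -135442 + ((30982*(-1/88915) + 29345*(1/93372)) + 285) = -135442 + ((-30982/88915 + 29345/93372) + 285) = -135442 + (-283640629/8302171380 + 285) = -135442 + 2365835202671/8302171380 = -1122096860847289/8302171380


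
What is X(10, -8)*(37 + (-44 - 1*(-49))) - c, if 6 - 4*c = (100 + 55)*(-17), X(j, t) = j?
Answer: -961/4 ≈ -240.25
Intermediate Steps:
c = 2641/4 (c = 3/2 - (100 + 55)*(-17)/4 = 3/2 - 155*(-17)/4 = 3/2 - ¼*(-2635) = 3/2 + 2635/4 = 2641/4 ≈ 660.25)
X(10, -8)*(37 + (-44 - 1*(-49))) - c = 10*(37 + (-44 - 1*(-49))) - 1*2641/4 = 10*(37 + (-44 + 49)) - 2641/4 = 10*(37 + 5) - 2641/4 = 10*42 - 2641/4 = 420 - 2641/4 = -961/4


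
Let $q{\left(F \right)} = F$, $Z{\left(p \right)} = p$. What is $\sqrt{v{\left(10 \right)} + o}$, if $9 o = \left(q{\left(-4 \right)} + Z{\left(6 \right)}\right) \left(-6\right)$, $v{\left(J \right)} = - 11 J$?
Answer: $\frac{i \sqrt{1002}}{3} \approx 10.551 i$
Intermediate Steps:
$o = - \frac{4}{3}$ ($o = \frac{\left(-4 + 6\right) \left(-6\right)}{9} = \frac{2 \left(-6\right)}{9} = \frac{1}{9} \left(-12\right) = - \frac{4}{3} \approx -1.3333$)
$\sqrt{v{\left(10 \right)} + o} = \sqrt{\left(-11\right) 10 - \frac{4}{3}} = \sqrt{-110 - \frac{4}{3}} = \sqrt{- \frac{334}{3}} = \frac{i \sqrt{1002}}{3}$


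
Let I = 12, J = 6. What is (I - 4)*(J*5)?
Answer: 240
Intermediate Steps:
(I - 4)*(J*5) = (12 - 4)*(6*5) = 8*30 = 240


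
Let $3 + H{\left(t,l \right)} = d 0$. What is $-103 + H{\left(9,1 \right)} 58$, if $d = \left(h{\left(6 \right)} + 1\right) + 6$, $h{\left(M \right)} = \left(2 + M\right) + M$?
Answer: $-277$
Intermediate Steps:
$h{\left(M \right)} = 2 + 2 M$
$d = 21$ ($d = \left(\left(2 + 2 \cdot 6\right) + 1\right) + 6 = \left(\left(2 + 12\right) + 1\right) + 6 = \left(14 + 1\right) + 6 = 15 + 6 = 21$)
$H{\left(t,l \right)} = -3$ ($H{\left(t,l \right)} = -3 + 21 \cdot 0 = -3 + 0 = -3$)
$-103 + H{\left(9,1 \right)} 58 = -103 - 174 = -277$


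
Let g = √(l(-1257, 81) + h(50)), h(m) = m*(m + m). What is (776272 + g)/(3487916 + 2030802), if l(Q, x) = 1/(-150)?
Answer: 388136/2759359 + √4499994/165561540 ≈ 0.14067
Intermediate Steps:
l(Q, x) = -1/150
h(m) = 2*m² (h(m) = m*(2*m) = 2*m²)
g = √4499994/30 (g = √(-1/150 + 2*50²) = √(-1/150 + 2*2500) = √(-1/150 + 5000) = √(749999/150) = √4499994/30 ≈ 70.711)
(776272 + g)/(3487916 + 2030802) = (776272 + √4499994/30)/(3487916 + 2030802) = (776272 + √4499994/30)/5518718 = (776272 + √4499994/30)*(1/5518718) = 388136/2759359 + √4499994/165561540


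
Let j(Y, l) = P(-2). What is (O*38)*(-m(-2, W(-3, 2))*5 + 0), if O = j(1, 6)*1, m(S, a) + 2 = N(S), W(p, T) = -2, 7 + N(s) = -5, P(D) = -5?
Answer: -13300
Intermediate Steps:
N(s) = -12 (N(s) = -7 - 5 = -12)
j(Y, l) = -5
m(S, a) = -14 (m(S, a) = -2 - 12 = -14)
O = -5 (O = -5*1 = -5)
(O*38)*(-m(-2, W(-3, 2))*5 + 0) = (-5*38)*(-1*(-14)*5 + 0) = -190*(14*5 + 0) = -190*(70 + 0) = -190*70 = -13300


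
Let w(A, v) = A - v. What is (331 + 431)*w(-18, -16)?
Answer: -1524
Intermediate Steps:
(331 + 431)*w(-18, -16) = (331 + 431)*(-18 - 1*(-16)) = 762*(-18 + 16) = 762*(-2) = -1524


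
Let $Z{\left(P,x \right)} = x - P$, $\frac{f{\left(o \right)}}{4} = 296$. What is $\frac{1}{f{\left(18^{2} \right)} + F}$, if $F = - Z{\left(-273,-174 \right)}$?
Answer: $\frac{1}{1085} \approx 0.00092166$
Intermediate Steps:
$f{\left(o \right)} = 1184$ ($f{\left(o \right)} = 4 \cdot 296 = 1184$)
$F = -99$ ($F = - (-174 - -273) = - (-174 + 273) = \left(-1\right) 99 = -99$)
$\frac{1}{f{\left(18^{2} \right)} + F} = \frac{1}{1184 - 99} = \frac{1}{1085}$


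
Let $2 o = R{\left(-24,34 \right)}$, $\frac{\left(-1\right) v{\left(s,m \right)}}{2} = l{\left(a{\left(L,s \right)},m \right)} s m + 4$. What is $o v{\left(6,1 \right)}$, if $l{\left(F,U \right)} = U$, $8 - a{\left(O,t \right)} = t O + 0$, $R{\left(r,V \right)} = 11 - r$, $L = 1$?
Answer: $-350$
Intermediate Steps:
$a{\left(O,t \right)} = 8 - O t$ ($a{\left(O,t \right)} = 8 - \left(t O + 0\right) = 8 - \left(O t + 0\right) = 8 - O t$)
$v{\left(s,m \right)} = -8 - 2 s m^{2}$ ($v{\left(s,m \right)} = - 2 \left(m s m + 4\right) = - 2 \left(s m^{2} + 4\right) = - 2 \left(4 + s m^{2}\right) = -8 - 2 s m^{2}$)
$o = \frac{35}{2}$ ($o = \frac{11 - -24}{2} = \frac{11 + 24}{2} = \frac{1}{2} \cdot 35 = \frac{35}{2} \approx 17.5$)
$o v{\left(6,1 \right)} = \frac{35 \left(-8 - 12 \cdot 1^{2}\right)}{2} = \frac{35 \left(-8 - 12 \cdot 1\right)}{2} = \frac{35 \left(-8 - 12\right)}{2} = \frac{35}{2} \left(-20\right) = -350$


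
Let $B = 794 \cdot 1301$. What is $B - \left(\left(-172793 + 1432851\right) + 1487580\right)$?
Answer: $-1714644$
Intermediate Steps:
$B = 1032994$
$B - \left(\left(-172793 + 1432851\right) + 1487580\right) = 1032994 - \left(\left(-172793 + 1432851\right) + 1487580\right) = 1032994 - \left(1260058 + 1487580\right) = 1032994 - 2747638 = -1714644$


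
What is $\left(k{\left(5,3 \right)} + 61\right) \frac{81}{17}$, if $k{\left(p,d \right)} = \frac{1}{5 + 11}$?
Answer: $\frac{79137}{272} \approx 290.94$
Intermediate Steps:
$k{\left(p,d \right)} = \frac{1}{16}$
$\left(k{\left(5,3 \right)} + 61\right) \frac{81}{17} = \left(\frac{1}{16} + 61\right) \frac{81}{17} = \frac{977 \cdot 81 \cdot \frac{1}{17}}{16} = \frac{977}{16} \cdot \frac{81}{17} = \frac{79137}{272}$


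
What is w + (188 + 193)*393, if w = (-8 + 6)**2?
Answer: 149737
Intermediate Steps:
w = 4 (w = (-2)**2 = 4)
w + (188 + 193)*393 = 4 + (188 + 193)*393 = 4 + 381*393 = 4 + 149733 = 149737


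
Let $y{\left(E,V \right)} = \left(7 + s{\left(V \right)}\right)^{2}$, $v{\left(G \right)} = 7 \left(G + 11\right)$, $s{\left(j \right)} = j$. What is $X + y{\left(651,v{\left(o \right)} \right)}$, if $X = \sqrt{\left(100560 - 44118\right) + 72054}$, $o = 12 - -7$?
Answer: $47089 + 4 \sqrt{8031} \approx 47447.0$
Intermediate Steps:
$o = 19$ ($o = 12 + 7 = 19$)
$v{\left(G \right)} = 77 + 7 G$ ($v{\left(G \right)} = 7 \left(11 + G\right) = 77 + 7 G$)
$y{\left(E,V \right)} = \left(7 + V\right)^{2}$
$X = 4 \sqrt{8031}$ ($X = \sqrt{56442 + 72054} = \sqrt{128496} = 4 \sqrt{8031} \approx 358.46$)
$X + y{\left(651,v{\left(o \right)} \right)} = 4 \sqrt{8031} + \left(7 + \left(77 + 7 \cdot 19\right)\right)^{2} = 4 \sqrt{8031} + \left(7 + \left(77 + 133\right)\right)^{2} = 4 \sqrt{8031} + \left(7 + 210\right)^{2} = 4 \sqrt{8031} + 217^{2} = 4 \sqrt{8031} + 47089 = 47089 + 4 \sqrt{8031}$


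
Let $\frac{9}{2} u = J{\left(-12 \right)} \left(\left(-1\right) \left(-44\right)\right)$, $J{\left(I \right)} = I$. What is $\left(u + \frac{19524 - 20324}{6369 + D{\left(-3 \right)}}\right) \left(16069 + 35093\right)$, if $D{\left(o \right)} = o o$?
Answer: $- \frac{6388019104}{1063} \approx -6.0094 \cdot 10^{6}$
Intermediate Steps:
$D{\left(o \right)} = o^{2}$
$u = - \frac{352}{3}$ ($u = \frac{2 \left(- 12 \left(\left(-1\right) \left(-44\right)\right)\right)}{9} = \frac{2 \left(\left(-12\right) 44\right)}{9} = \frac{2}{9} \left(-528\right) = - \frac{352}{3} \approx -117.33$)
$\left(u + \frac{19524 - 20324}{6369 + D{\left(-3 \right)}}\right) \left(16069 + 35093\right) = \left(- \frac{352}{3} + \frac{19524 - 20324}{6369 + \left(-3\right)^{2}}\right) \left(16069 + 35093\right) = \left(- \frac{352}{3} - \frac{800}{6369 + 9}\right) 51162 = \left(- \frac{352}{3} - \frac{800}{6378}\right) 51162 = \left(- \frac{352}{3} - \frac{400}{3189}\right) 51162 = \left(- \frac{374576}{3189}\right) 51162 = - \frac{6388019104}{1063}$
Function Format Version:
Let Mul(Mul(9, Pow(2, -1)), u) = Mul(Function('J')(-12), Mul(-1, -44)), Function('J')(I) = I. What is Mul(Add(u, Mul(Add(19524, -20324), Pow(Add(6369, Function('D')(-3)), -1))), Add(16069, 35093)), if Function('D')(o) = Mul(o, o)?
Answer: Rational(-6388019104, 1063) ≈ -6.0094e+6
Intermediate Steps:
Function('D')(o) = Pow(o, 2)
u = Rational(-352, 3) (u = Mul(Rational(2, 9), Mul(-12, Mul(-1, -44))) = Mul(Rational(2, 9), Mul(-12, 44)) = Mul(Rational(2, 9), -528) = Rational(-352, 3) ≈ -117.33)
Mul(Add(u, Mul(Add(19524, -20324), Pow(Add(6369, Function('D')(-3)), -1))), Add(16069, 35093)) = Mul(Add(Rational(-352, 3), Mul(Add(19524, -20324), Pow(Add(6369, Pow(-3, 2)), -1))), Add(16069, 35093)) = Mul(Add(Rational(-352, 3), Mul(-800, Pow(Add(6369, 9), -1))), 51162) = Mul(Add(Rational(-352, 3), Mul(-800, Pow(6378, -1))), 51162) = Mul(Add(Rational(-352, 3), Mul(-800, Rational(1, 6378))), 51162) = Mul(Add(Rational(-352, 3), Rational(-400, 3189)), 51162) = Mul(Rational(-374576, 3189), 51162) = Rational(-6388019104, 1063)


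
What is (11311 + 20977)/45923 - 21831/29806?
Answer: -40168885/1368780938 ≈ -0.029346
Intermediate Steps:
(11311 + 20977)/45923 - 21831/29806 = 32288*(1/45923) - 21831*1/29806 = 32288/45923 - 21831/29806 = -40168885/1368780938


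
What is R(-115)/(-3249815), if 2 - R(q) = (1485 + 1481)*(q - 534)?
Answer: -1924936/3249815 ≈ -0.59232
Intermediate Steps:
R(q) = 1583846 - 2966*q (R(q) = 2 - (1485 + 1481)*(q - 534) = 2 - 2966*(-534 + q) = 2 - (-1583844 + 2966*q) = 2 + (1583844 - 2966*q) = 1583846 - 2966*q)
R(-115)/(-3249815) = (1583846 - 2966*(-115))/(-3249815) = (1583846 + 341090)*(-1/3249815) = 1924936*(-1/3249815) = -1924936/3249815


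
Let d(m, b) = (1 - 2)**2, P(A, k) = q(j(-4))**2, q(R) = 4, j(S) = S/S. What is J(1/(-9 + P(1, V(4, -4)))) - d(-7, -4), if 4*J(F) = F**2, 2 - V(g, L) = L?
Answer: -195/196 ≈ -0.99490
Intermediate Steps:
j(S) = 1
V(g, L) = 2 - L
P(A, k) = 16 (P(A, k) = 4**2 = 16)
d(m, b) = 1 (d(m, b) = (-1)**2 = 1)
J(F) = F**2/4
J(1/(-9 + P(1, V(4, -4)))) - d(-7, -4) = (1/(-9 + 16))**2/4 - 1*1 = (1/7)**2/4 - 1 = (1/4)*(1/49) - 1 = 1/196 - 1 = -195/196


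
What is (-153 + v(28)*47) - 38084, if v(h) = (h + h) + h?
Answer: -34289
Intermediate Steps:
v(h) = 3*h (v(h) = 2*h + h = 3*h)
(-153 + v(28)*47) - 38084 = (-153 + (3*28)*47) - 38084 = (-153 + 84*47) - 38084 = (-153 + 3948) - 38084 = 3795 - 38084 = -34289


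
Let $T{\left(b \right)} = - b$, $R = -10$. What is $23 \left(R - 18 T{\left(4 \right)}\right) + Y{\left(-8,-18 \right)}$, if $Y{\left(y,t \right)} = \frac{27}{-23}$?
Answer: $\frac{32771}{23} \approx 1424.8$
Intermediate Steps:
$Y{\left(y,t \right)} = - \frac{27}{23}$ ($Y{\left(y,t \right)} = 27 \left(- \frac{1}{23}\right) = - \frac{27}{23}$)
$23 \left(R - 18 T{\left(4 \right)}\right) + Y{\left(-8,-18 \right)} = 23 \left(-10 - 18 \left(\left(-1\right) 4\right)\right) - \frac{27}{23} = 23 \left(-10 - -72\right) - \frac{27}{23} = 23 \left(-10 + 72\right) - \frac{27}{23} = 23 \cdot 62 - \frac{27}{23} = 1426 - \frac{27}{23} = \frac{32771}{23}$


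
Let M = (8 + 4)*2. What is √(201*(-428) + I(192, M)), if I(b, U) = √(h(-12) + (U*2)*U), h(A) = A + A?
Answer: √(-86028 + 2*√282) ≈ 293.25*I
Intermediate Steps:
M = 24 (M = 12*2 = 24)
h(A) = 2*A
I(b, U) = √(-24 + 2*U²) (I(b, U) = √(2*(-12) + (U*2)*U) = √(-24 + (2*U)*U) = √(-24 + 2*U²))
√(201*(-428) + I(192, M)) = √(201*(-428) + √(-24 + 2*24²)) = √(-86028 + √(-24 + 2*576)) = √(-86028 + √(-24 + 1152)) = √(-86028 + √1128) = √(-86028 + 2*√282)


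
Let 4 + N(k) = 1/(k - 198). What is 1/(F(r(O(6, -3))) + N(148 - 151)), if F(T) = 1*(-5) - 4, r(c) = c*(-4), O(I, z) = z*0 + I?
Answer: -201/2614 ≈ -0.076894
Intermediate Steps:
O(I, z) = I (O(I, z) = 0 + I = I)
r(c) = -4*c
N(k) = -4 + 1/(-198 + k) (N(k) = -4 + 1/(k - 198) = -4 + 1/(-198 + k))
F(T) = -9 (F(T) = -5 - 4 = -9)
1/(F(r(O(6, -3))) + N(148 - 151)) = 1/(-9 + (793 - 4*(148 - 151))/(-198 + (148 - 151))) = 1/(-9 + (793 - 4*(-3))/(-198 - 3)) = 1/(-9 + (793 + 12)/(-201)) = 1/(-9 - 1/201*805) = 1/(-9 - 805/201) = 1/(-2614/201) = -201/2614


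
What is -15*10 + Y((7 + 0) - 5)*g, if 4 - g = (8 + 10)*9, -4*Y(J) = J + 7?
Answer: 411/2 ≈ 205.50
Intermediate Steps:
Y(J) = -7/4 - J/4 (Y(J) = -(J + 7)/4 = -(7 + J)/4 = -7/4 - J/4)
g = -158 (g = 4 - (8 + 10)*9 = 4 - 18*9 = 4 - 1*162 = 4 - 162 = -158)
-15*10 + Y((7 + 0) - 5)*g = -15*10 + (-7/4 - ((7 + 0) - 5)/4)*(-158) = -150 + (-7/4 - (7 - 5)/4)*(-158) = -150 + (-7/4 - ¼*2)*(-158) = -150 + (-7/4 - ½)*(-158) = -150 - 9/4*(-158) = -150 + 711/2 = 411/2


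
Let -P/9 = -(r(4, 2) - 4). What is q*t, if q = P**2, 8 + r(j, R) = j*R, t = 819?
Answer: 1061424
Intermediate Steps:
r(j, R) = -8 + R*j (r(j, R) = -8 + j*R = -8 + R*j)
P = -36 (P = -(-9)*((-8 + 2*4) - 4) = -(-9)*((-8 + 8) - 4) = -(-9)*(0 - 4) = -(-9)*(-4) = -9*4 = -36)
q = 1296 (q = (-36)**2 = 1296)
q*t = 1296*819 = 1061424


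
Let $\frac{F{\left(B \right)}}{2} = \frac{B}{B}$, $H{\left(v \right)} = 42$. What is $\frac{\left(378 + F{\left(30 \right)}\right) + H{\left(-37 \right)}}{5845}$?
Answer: $\frac{422}{5845} \approx 0.072199$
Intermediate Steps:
$F{\left(B \right)} = 2$ ($F{\left(B \right)} = 2 \frac{B}{B} = 2 \cdot 1 = 2$)
$\frac{\left(378 + F{\left(30 \right)}\right) + H{\left(-37 \right)}}{5845} = \frac{\left(378 + 2\right) + 42}{5845} = \left(380 + 42\right) \frac{1}{5845} = 422 \cdot \frac{1}{5845} = \frac{422}{5845}$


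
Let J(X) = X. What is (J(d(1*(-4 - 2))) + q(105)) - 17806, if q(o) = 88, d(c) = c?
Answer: -17724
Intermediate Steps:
(J(d(1*(-4 - 2))) + q(105)) - 17806 = (1*(-4 - 2) + 88) - 17806 = (1*(-6) + 88) - 17806 = (-6 + 88) - 17806 = 82 - 17806 = -17724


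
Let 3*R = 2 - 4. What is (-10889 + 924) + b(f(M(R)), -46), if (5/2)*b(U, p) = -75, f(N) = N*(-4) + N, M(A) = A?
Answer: -9995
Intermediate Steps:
R = -⅔ (R = (2 - 4)/3 = (⅓)*(-2) = -⅔ ≈ -0.66667)
f(N) = -3*N (f(N) = -4*N + N = -3*N)
b(U, p) = -30 (b(U, p) = (⅖)*(-75) = -30)
(-10889 + 924) + b(f(M(R)), -46) = (-10889 + 924) - 30 = -9965 - 30 = -9995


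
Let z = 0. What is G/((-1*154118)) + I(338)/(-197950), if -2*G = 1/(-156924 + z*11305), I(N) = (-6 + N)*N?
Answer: -2713922979297887/4787383739684400 ≈ -0.56689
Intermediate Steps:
I(N) = N*(-6 + N)
G = 1/313848 (G = -1/(2*(-156924 + 0*11305)) = -1/(2*(-156924 + 0)) = -1/2/(-156924) = -1/2*(-1/156924) = 1/313848 ≈ 3.1863e-6)
G/((-1*154118)) + I(338)/(-197950) = 1/(313848*((-1*154118))) + (338*(-6 + 338))/(-197950) = (1/313848)/(-154118) + (338*332)*(-1/197950) = (1/313848)*(-1/154118) + 112216*(-1/197950) = -1/48369626064 - 56108/98975 = -2713922979297887/4787383739684400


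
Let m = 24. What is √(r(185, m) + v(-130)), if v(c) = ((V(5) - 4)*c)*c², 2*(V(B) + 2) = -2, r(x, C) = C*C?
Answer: 2*√3844894 ≈ 3921.7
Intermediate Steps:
r(x, C) = C²
V(B) = -3 (V(B) = -2 + (½)*(-2) = -2 - 1 = -3)
v(c) = -7*c³ (v(c) = ((-3 - 4)*c)*c² = (-7*c)*c² = -7*c³)
√(r(185, m) + v(-130)) = √(24² - 7*(-130)³) = √(576 - 7*(-2197000)) = √(576 + 15379000) = √15379576 = 2*√3844894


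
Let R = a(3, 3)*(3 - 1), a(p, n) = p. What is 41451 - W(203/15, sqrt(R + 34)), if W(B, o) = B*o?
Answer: 41451 - 406*sqrt(10)/15 ≈ 41365.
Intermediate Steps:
R = 6 (R = 3*(3 - 1) = 3*2 = 6)
41451 - W(203/15, sqrt(R + 34)) = 41451 - 203/15*sqrt(6 + 34) = 41451 - 203*(1/15)*sqrt(40) = 41451 - 203*2*sqrt(10)/15 = 41451 - 406*sqrt(10)/15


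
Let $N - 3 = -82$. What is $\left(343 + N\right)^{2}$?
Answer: $69696$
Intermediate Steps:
$N = -79$ ($N = 3 - 82 = -79$)
$\left(343 + N\right)^{2} = \left(343 - 79\right)^{2} = 264^{2} = 69696$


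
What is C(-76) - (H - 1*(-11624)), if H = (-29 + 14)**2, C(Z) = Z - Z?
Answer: -11849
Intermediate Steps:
C(Z) = 0
H = 225 (H = (-15)**2 = 225)
C(-76) - (H - 1*(-11624)) = 0 - (225 - 1*(-11624)) = 0 - (225 + 11624) = 0 - 1*11849 = 0 - 11849 = -11849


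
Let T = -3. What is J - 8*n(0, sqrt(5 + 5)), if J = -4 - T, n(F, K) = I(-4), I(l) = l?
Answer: 31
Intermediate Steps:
n(F, K) = -4
J = -1 (J = -4 - 1*(-3) = -4 + 3 = -1)
J - 8*n(0, sqrt(5 + 5)) = -1 - 8*(-4) = -1 + 32 = 31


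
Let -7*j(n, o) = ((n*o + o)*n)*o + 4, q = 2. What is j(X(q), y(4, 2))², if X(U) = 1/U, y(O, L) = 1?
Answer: 361/784 ≈ 0.46046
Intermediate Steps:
X(U) = 1/U
j(n, o) = -4/7 - n*o*(o + n*o)/7 (j(n, o) = -(((n*o + o)*n)*o + 4)/7 = -(((o + n*o)*n)*o + 4)/7 = -((n*(o + n*o))*o + 4)/7 = -(n*o*(o + n*o) + 4)/7 = -(4 + n*o*(o + n*o))/7 = -4/7 - n*o*(o + n*o)/7)
j(X(q), y(4, 2))² = (-4/7 - ⅐*1²/2 - ⅐*(1/2)²*1²)² = (-4/7 - ⅐*½*1 - ⅐*(½)²*1)² = (-4/7 - 1/14 - ⅐*¼*1)² = (-4/7 - 1/14 - 1/28)² = (-19/28)² = 361/784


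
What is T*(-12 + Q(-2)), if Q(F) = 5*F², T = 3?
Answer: 24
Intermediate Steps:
T*(-12 + Q(-2)) = 3*(-12 + 5*(-2)²) = 3*(-12 + 5*4) = 3*(-12 + 20) = 3*8 = 24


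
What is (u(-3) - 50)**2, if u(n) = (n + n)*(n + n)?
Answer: 196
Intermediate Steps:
u(n) = 4*n**2 (u(n) = (2*n)*(2*n) = 4*n**2)
(u(-3) - 50)**2 = (4*(-3)**2 - 50)**2 = (4*9 - 50)**2 = (36 - 50)**2 = (-14)**2 = 196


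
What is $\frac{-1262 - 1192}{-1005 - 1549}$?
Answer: $\frac{1227}{1277} \approx 0.96085$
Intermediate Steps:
$\frac{-1262 - 1192}{-1005 - 1549} = - \frac{2454}{-2554} = \left(-2454\right) \left(- \frac{1}{2554}\right) = \frac{1227}{1277}$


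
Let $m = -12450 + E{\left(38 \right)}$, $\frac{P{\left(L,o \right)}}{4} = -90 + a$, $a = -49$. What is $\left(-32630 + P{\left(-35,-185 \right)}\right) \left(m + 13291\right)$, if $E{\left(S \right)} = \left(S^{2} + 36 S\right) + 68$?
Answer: $-123485106$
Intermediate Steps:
$P{\left(L,o \right)} = -556$ ($P{\left(L,o \right)} = 4 \left(-90 - 49\right) = 4 \left(-139\right) = -556$)
$E{\left(S \right)} = 68 + S^{2} + 36 S$
$m = -9570$ ($m = -12450 + \left(68 + 38^{2} + 36 \cdot 38\right) = -12450 + \left(68 + 1444 + 1368\right) = -12450 + 2880 = -9570$)
$\left(-32630 + P{\left(-35,-185 \right)}\right) \left(m + 13291\right) = \left(-32630 - 556\right) \left(-9570 + 13291\right) = \left(-33186\right) 3721 = -123485106$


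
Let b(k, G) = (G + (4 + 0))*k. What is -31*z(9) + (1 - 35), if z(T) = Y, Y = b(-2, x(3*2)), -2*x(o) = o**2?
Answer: -902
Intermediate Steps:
x(o) = -o**2/2
b(k, G) = k*(4 + G) (b(k, G) = (G + 4)*k = (4 + G)*k = k*(4 + G))
Y = 28 (Y = -2*(4 - (3*2)**2/2) = -2*(4 - 1/2*6**2) = -2*(4 - 1/2*36) = -2*(4 - 18) = -2*(-14) = 28)
z(T) = 28
-31*z(9) + (1 - 35) = -31*28 + (1 - 35) = -868 - 34 = -902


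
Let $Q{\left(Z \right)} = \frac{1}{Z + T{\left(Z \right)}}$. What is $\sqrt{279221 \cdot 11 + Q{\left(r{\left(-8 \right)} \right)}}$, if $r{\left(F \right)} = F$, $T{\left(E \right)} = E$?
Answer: $\frac{\sqrt{49142895}}{4} \approx 1752.6$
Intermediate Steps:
$Q{\left(Z \right)} = \frac{1}{2 Z}$ ($Q{\left(Z \right)} = \frac{1}{Z + Z} = \frac{1}{2 Z}$)
$\sqrt{279221 \cdot 11 + Q{\left(r{\left(-8 \right)} \right)}} = \sqrt{279221 \cdot 11 + \frac{1}{2 \left(-8\right)}} = \sqrt{3071431 + \frac{1}{2} \left(- \frac{1}{8}\right)} = \sqrt{3071431 - \frac{1}{16}} = \sqrt{\frac{49142895}{16}} = \frac{\sqrt{49142895}}{4}$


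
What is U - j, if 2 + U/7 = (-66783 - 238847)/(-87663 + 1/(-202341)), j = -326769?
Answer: 2898176982575615/8868909542 ≈ 3.2678e+5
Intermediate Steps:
U = 92280445817/8868909542 (U = -14 + 7*((-66783 - 238847)/(-87663 + 1/(-202341))) = -14 + 7*(-305630/(-87663 - 1/202341)) = -14 + 7*(-305630/(-17737819084/202341)) = -14 + 7*(-305630*(-202341/17737819084)) = -14 + 7*(30920739915/8868909542) = -14 + 216445179405/8868909542 = 92280445817/8868909542 ≈ 10.405)
U - j = 92280445817/8868909542 - 1*(-326769) = 92280445817/8868909542 + 326769 = 2898176982575615/8868909542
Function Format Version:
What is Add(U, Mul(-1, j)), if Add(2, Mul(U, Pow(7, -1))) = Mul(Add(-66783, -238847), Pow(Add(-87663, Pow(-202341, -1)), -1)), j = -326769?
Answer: Rational(2898176982575615, 8868909542) ≈ 3.2678e+5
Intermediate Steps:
U = Rational(92280445817, 8868909542) (U = Add(-14, Mul(7, Mul(Add(-66783, -238847), Pow(Add(-87663, Pow(-202341, -1)), -1)))) = Add(-14, Mul(7, Mul(-305630, Pow(Add(-87663, Rational(-1, 202341)), -1)))) = Add(-14, Mul(7, Mul(-305630, Pow(Rational(-17737819084, 202341), -1)))) = Add(-14, Mul(7, Mul(-305630, Rational(-202341, 17737819084)))) = Add(-14, Mul(7, Rational(30920739915, 8868909542))) = Add(-14, Rational(216445179405, 8868909542)) = Rational(92280445817, 8868909542) ≈ 10.405)
Add(U, Mul(-1, j)) = Add(Rational(92280445817, 8868909542), Mul(-1, -326769)) = Add(Rational(92280445817, 8868909542), 326769) = Rational(2898176982575615, 8868909542)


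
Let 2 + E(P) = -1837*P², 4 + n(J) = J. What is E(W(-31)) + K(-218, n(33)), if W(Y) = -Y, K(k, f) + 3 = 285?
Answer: -1765077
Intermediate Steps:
n(J) = -4 + J
K(k, f) = 282 (K(k, f) = -3 + 285 = 282)
E(P) = -2 - 1837*P²
E(W(-31)) + K(-218, n(33)) = (-2 - 1837*(-1*(-31))²) + 282 = (-2 - 1837*31²) + 282 = (-2 - 1837*961) + 282 = (-2 - 1765357) + 282 = -1765359 + 282 = -1765077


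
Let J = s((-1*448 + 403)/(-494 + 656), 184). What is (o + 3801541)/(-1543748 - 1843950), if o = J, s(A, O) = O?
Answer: -3801725/3387698 ≈ -1.1222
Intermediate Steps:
J = 184
o = 184
(o + 3801541)/(-1543748 - 1843950) = (184 + 3801541)/(-1543748 - 1843950) = 3801725/(-3387698) = 3801725*(-1/3387698) = -3801725/3387698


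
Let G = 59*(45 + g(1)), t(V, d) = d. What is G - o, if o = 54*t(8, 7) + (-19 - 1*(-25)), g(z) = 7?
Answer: 2684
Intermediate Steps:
o = 384 (o = 54*7 + (-19 - 1*(-25)) = 378 + (-19 + 25) = 378 + 6 = 384)
G = 3068 (G = 59*(45 + 7) = 59*52 = 3068)
G - o = 3068 - 1*384 = 3068 - 384 = 2684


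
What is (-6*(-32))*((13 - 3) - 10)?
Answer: 0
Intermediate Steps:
(-6*(-32))*((13 - 3) - 10) = 192*(10 - 10) = 192*0 = 0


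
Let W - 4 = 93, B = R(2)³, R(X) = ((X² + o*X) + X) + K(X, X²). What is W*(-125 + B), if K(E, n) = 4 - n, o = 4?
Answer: 254043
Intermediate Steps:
R(X) = 4 + 5*X (R(X) = ((X² + 4*X) + X) + (4 - X²) = (X² + 5*X) + (4 - X²) = 4 + 5*X)
B = 2744 (B = (4 + 5*2)³ = (4 + 10)³ = 14³ = 2744)
W = 97 (W = 4 + 93 = 97)
W*(-125 + B) = 97*(-125 + 2744) = 97*2619 = 254043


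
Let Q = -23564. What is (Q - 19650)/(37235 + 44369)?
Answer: -21607/40802 ≈ -0.52956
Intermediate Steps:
(Q - 19650)/(37235 + 44369) = (-23564 - 19650)/(37235 + 44369) = -43214/81604 = -43214*1/81604 = -21607/40802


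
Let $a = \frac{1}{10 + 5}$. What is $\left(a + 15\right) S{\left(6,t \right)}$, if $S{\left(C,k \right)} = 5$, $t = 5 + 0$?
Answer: $\frac{226}{3} \approx 75.333$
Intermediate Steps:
$t = 5$
$a = \frac{1}{15} \approx 0.066667$
$\left(a + 15\right) S{\left(6,t \right)} = \left(\frac{1}{15} + 15\right) 5 = \frac{226}{15} \cdot 5 = \frac{226}{3}$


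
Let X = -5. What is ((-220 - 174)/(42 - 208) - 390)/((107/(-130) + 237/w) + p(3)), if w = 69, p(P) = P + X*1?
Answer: -96197270/151807 ≈ -633.68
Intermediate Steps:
p(P) = -5 + P (p(P) = P - 5*1 = P - 5 = -5 + P)
((-220 - 174)/(42 - 208) - 390)/((107/(-130) + 237/w) + p(3)) = ((-220 - 174)/(42 - 208) - 390)/((107/(-130) + 237/69) + (-5 + 3)) = (-394/(-166) - 390)/((107*(-1/130) + 237*(1/69)) - 2) = (-394*(-1/166) - 390)/((-107/130 + 79/23) - 2) = (197/83 - 390)/(7809/2990 - 2) = -32173/(83*1829/2990) = -32173/83*2990/1829 = -96197270/151807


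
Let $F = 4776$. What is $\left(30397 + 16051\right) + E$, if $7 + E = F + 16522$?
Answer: $67739$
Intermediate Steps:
$E = 21291$ ($E = -7 + \left(4776 + 16522\right) = -7 + 21298 = 21291$)
$\left(30397 + 16051\right) + E = \left(30397 + 16051\right) + 21291 = 46448 + 21291 = 67739$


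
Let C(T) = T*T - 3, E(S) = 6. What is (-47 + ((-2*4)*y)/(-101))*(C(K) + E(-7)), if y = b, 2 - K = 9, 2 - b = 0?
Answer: -246012/101 ≈ -2435.8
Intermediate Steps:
b = 2 (b = 2 - 1*0 = 2 + 0 = 2)
K = -7 (K = 2 - 1*9 = 2 - 9 = -7)
y = 2
C(T) = -3 + T² (C(T) = T² - 3 = -3 + T²)
(-47 + ((-2*4)*y)/(-101))*(C(K) + E(-7)) = (-47 + (-2*4*2)/(-101))*((-3 + (-7)²) + 6) = (-47 - 8*2*(-1/101))*((-3 + 49) + 6) = (-47 - 16*(-1/101))*(46 + 6) = (-47 + 16/101)*52 = -4731/101*52 = -246012/101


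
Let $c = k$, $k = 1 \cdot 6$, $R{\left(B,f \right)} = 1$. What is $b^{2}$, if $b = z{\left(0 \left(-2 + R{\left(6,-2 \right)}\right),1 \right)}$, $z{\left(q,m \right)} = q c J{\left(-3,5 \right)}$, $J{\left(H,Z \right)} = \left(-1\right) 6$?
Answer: $0$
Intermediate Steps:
$J{\left(H,Z \right)} = -6$
$k = 6$
$c = 6$
$z{\left(q,m \right)} = - 36 q$ ($z{\left(q,m \right)} = q 6 \left(-6\right) = 6 q \left(-6\right) = - 36 q$)
$b = 0$ ($b = - 36 \cdot 0 \left(-2 + 1\right) = - 36 \cdot 0 \left(-1\right) = \left(-36\right) 0 = 0$)
$b^{2} = 0^{2} = 0$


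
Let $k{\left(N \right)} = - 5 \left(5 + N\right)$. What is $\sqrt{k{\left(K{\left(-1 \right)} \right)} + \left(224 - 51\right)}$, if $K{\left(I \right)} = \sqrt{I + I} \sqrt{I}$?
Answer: $\sqrt{148 + 5 \sqrt{2}} \approx 12.453$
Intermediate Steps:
$K{\left(I \right)} = I \sqrt{2}$ ($K{\left(I \right)} = \sqrt{2 I} \sqrt{I} = \sqrt{2} \sqrt{I} \sqrt{I} = I \sqrt{2}$)
$k{\left(N \right)} = -25 - 5 N$
$\sqrt{k{\left(K{\left(-1 \right)} \right)} + \left(224 - 51\right)} = \sqrt{\left(-25 - 5 \left(- \sqrt{2}\right)\right) + \left(224 - 51\right)} = \sqrt{\left(-25 + 5 \sqrt{2}\right) + \left(224 - 51\right)} = \sqrt{\left(-25 + 5 \sqrt{2}\right) + 173} = \sqrt{148 + 5 \sqrt{2}}$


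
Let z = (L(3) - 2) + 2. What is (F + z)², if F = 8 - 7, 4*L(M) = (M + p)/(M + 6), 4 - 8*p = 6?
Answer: 24025/20736 ≈ 1.1586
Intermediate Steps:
p = -¼ (p = ½ - ⅛*6 = ½ - ¾ = -¼ ≈ -0.25000)
L(M) = (-¼ + M)/(4*(6 + M)) (L(M) = ((M - ¼)/(M + 6))/4 = ((-¼ + M)/(6 + M))/4 = (-¼ + M)/(4*(6 + M)))
z = 11/144 (z = ((-1 + 4*3)/(16*(6 + 3)) - 2) + 2 = ((1/16)*(-1 + 12)/9 - 2) + 2 = ((1/16)*(⅑)*11 - 2) + 2 = (11/144 - 2) + 2 = -277/144 + 2 = 11/144 ≈ 0.076389)
F = 1
(F + z)² = (1 + 11/144)² = (155/144)² = 24025/20736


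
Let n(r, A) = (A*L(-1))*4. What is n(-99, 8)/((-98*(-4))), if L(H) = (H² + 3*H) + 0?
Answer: -8/49 ≈ -0.16327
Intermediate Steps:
L(H) = H² + 3*H
n(r, A) = -8*A (n(r, A) = (A*(-(3 - 1)))*4 = (A*(-1*2))*4 = (A*(-2))*4 = -2*A*4 = -8*A)
n(-99, 8)/((-98*(-4))) = (-8*8)/((-98*(-4))) = -64/392 = -64*1/392 = -8/49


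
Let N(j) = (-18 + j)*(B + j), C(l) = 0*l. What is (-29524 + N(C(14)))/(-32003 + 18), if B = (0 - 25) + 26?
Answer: 29542/31985 ≈ 0.92362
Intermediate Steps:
B = 1 (B = -25 + 26 = 1)
C(l) = 0
N(j) = (1 + j)*(-18 + j) (N(j) = (-18 + j)*(1 + j) = (1 + j)*(-18 + j))
(-29524 + N(C(14)))/(-32003 + 18) = (-29524 + (-18 + 0**2 - 17*0))/(-32003 + 18) = (-29524 + (-18 + 0 + 0))/(-31985) = (-29524 - 18)*(-1/31985) = -29542*(-1/31985) = 29542/31985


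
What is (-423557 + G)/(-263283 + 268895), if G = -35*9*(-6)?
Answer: -421667/5612 ≈ -75.137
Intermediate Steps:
G = 1890 (G = -315*(-6) = 1890)
(-423557 + G)/(-263283 + 268895) = (-423557 + 1890)/(-263283 + 268895) = -421667/5612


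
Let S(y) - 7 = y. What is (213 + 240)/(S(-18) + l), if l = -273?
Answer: -453/284 ≈ -1.5951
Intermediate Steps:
S(y) = 7 + y
(213 + 240)/(S(-18) + l) = (213 + 240)/((7 - 18) - 273) = 453/(-11 - 273) = 453/(-284) = 453*(-1/284) = -453/284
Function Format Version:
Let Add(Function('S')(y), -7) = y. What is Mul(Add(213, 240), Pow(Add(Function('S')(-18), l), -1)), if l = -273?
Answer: Rational(-453, 284) ≈ -1.5951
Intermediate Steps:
Function('S')(y) = Add(7, y)
Mul(Add(213, 240), Pow(Add(Function('S')(-18), l), -1)) = Mul(Add(213, 240), Pow(Add(Add(7, -18), -273), -1)) = Mul(453, Pow(Add(-11, -273), -1)) = Mul(453, Pow(-284, -1)) = Mul(453, Rational(-1, 284)) = Rational(-453, 284)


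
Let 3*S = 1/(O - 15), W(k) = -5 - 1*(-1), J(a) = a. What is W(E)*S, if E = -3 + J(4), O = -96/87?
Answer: 116/1401 ≈ 0.082798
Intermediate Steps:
O = -32/29 (O = -96*1/87 = -32/29 ≈ -1.1034)
E = 1 (E = -3 + 4 = 1)
W(k) = -4 (W(k) = -5 + 1 = -4)
S = -29/1401 (S = 1/(3*(-32/29 - 15)) = 1/(3*(-467/29)) = (⅓)*(-29/467) = -29/1401 ≈ -0.020700)
W(E)*S = -4*(-29/1401) = 116/1401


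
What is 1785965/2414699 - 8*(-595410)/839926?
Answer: 6500982945655/1014084236137 ≈ 6.4107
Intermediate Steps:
1785965/2414699 - 8*(-595410)/839926 = 1785965*(1/2414699) + 4763280*(1/839926) = 1785965/2414699 + 2381640/419963 = 6500982945655/1014084236137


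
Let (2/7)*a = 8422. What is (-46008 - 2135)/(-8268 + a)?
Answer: -48143/21209 ≈ -2.2699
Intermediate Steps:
a = 29477 (a = (7/2)*8422 = 29477)
(-46008 - 2135)/(-8268 + a) = (-46008 - 2135)/(-8268 + 29477) = -48143/21209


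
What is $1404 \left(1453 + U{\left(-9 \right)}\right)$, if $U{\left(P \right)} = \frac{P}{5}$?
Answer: $\frac{10187424}{5} \approx 2.0375 \cdot 10^{6}$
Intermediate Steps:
$U{\left(P \right)} = \frac{P}{5}$ ($U{\left(P \right)} = P \frac{1}{5} = \frac{P}{5}$)
$1404 \left(1453 + U{\left(-9 \right)}\right) = 1404 \left(1453 + \frac{1}{5} \left(-9\right)\right) = 1404 \left(1453 - \frac{9}{5}\right) = 1404 \cdot \frac{7256}{5} = \frac{10187424}{5}$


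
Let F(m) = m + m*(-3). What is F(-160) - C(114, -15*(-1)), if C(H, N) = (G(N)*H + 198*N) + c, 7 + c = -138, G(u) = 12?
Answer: -3873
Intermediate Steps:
c = -145 (c = -7 - 138 = -145)
F(m) = -2*m (F(m) = m - 3*m = -2*m)
C(H, N) = -145 + 12*H + 198*N (C(H, N) = (12*H + 198*N) - 145 = -145 + 12*H + 198*N)
F(-160) - C(114, -15*(-1)) = -2*(-160) - (-145 + 12*114 + 198*(-15*(-1))) = 320 - (-145 + 1368 + 198*15) = 320 - (-145 + 1368 + 2970) = 320 - 1*4193 = 320 - 4193 = -3873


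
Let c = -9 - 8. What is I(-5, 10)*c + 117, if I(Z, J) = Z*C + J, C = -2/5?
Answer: -87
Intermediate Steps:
C = -2/5 (C = -2*1/5 = -2/5 ≈ -0.40000)
c = -17
I(Z, J) = J - 2*Z/5 (I(Z, J) = Z*(-2/5) + J = -2*Z/5 + J = J - 2*Z/5)
I(-5, 10)*c + 117 = (10 - 2/5*(-5))*(-17) + 117 = (10 + 2)*(-17) + 117 = 12*(-17) + 117 = -204 + 117 = -87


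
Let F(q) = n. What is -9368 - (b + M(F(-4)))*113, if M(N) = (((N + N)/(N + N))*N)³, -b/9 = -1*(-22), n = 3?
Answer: 9955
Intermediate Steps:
F(q) = 3
b = -198 (b = -(-9)*(-22) = -9*22 = -198)
M(N) = N³ (M(N) = (((2*N)/((2*N)))*N)³ = (((2*N)*(1/(2*N)))*N)³ = (1*N)³ = N³)
-9368 - (b + M(F(-4)))*113 = -9368 - (-198 + 3³)*113 = -9368 - (-198 + 27)*113 = -9368 - (-171)*113 = -9368 - 1*(-19323) = -9368 + 19323 = 9955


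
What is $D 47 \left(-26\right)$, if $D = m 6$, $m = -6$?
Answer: $43992$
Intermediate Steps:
$D = -36$ ($D = \left(-6\right) 6 = -36$)
$D 47 \left(-26\right) = \left(-36\right) 47 \left(-26\right) = \left(-1692\right) \left(-26\right) = 43992$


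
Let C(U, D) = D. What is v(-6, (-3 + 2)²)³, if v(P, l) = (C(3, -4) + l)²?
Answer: 729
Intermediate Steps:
v(P, l) = (-4 + l)²
v(-6, (-3 + 2)²)³ = ((-4 + (-3 + 2)²)²)³ = ((-4 + (-1)²)²)³ = ((-4 + 1)²)³ = ((-3)²)³ = 9³ = 729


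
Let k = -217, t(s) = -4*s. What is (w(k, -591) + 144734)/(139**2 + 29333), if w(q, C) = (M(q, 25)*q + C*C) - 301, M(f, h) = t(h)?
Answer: 257707/24327 ≈ 10.593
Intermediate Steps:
M(f, h) = -4*h
w(q, C) = -301 + C**2 - 100*q (w(q, C) = ((-4*25)*q + C*C) - 301 = (-100*q + C**2) - 301 = (C**2 - 100*q) - 301 = -301 + C**2 - 100*q)
(w(k, -591) + 144734)/(139**2 + 29333) = ((-301 + (-591)**2 - 100*(-217)) + 144734)/(139**2 + 29333) = ((-301 + 349281 + 21700) + 144734)/(19321 + 29333) = (370680 + 144734)/48654 = 515414*(1/48654) = 257707/24327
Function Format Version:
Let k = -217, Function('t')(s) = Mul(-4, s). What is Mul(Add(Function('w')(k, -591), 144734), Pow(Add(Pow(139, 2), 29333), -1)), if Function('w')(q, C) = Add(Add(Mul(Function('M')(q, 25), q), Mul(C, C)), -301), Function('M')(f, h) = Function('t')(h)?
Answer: Rational(257707, 24327) ≈ 10.593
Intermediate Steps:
Function('M')(f, h) = Mul(-4, h)
Function('w')(q, C) = Add(-301, Pow(C, 2), Mul(-100, q)) (Function('w')(q, C) = Add(Add(Mul(Mul(-4, 25), q), Mul(C, C)), -301) = Add(Add(Mul(-100, q), Pow(C, 2)), -301) = Add(Add(Pow(C, 2), Mul(-100, q)), -301) = Add(-301, Pow(C, 2), Mul(-100, q)))
Mul(Add(Function('w')(k, -591), 144734), Pow(Add(Pow(139, 2), 29333), -1)) = Mul(Add(Add(-301, Pow(-591, 2), Mul(-100, -217)), 144734), Pow(Add(Pow(139, 2), 29333), -1)) = Mul(Add(Add(-301, 349281, 21700), 144734), Pow(Add(19321, 29333), -1)) = Mul(Add(370680, 144734), Pow(48654, -1)) = Mul(515414, Rational(1, 48654)) = Rational(257707, 24327)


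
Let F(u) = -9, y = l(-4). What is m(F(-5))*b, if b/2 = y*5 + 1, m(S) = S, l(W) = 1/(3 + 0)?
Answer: -48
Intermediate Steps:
l(W) = ⅓ (l(W) = 1/3 = ⅓)
y = ⅓ ≈ 0.33333
b = 16/3 (b = 2*((⅓)*5 + 1) = 2*(5/3 + 1) = 2*(8/3) = 16/3 ≈ 5.3333)
m(F(-5))*b = -9*16/3 = -48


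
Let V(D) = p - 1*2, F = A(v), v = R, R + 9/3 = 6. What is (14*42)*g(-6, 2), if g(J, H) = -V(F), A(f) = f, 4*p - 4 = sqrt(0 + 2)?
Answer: 588 - 147*sqrt(2) ≈ 380.11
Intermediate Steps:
p = 1 + sqrt(2)/4 (p = 1 + sqrt(0 + 2)/4 = 1 + sqrt(2)/4 ≈ 1.3536)
R = 3 (R = -3 + 6 = 3)
v = 3
F = 3
V(D) = -1 + sqrt(2)/4 (V(D) = (1 + sqrt(2)/4) - 1*2 = (1 + sqrt(2)/4) - 2 = -1 + sqrt(2)/4)
g(J, H) = 1 - sqrt(2)/4 (g(J, H) = -(-1 + sqrt(2)/4) = 1 - sqrt(2)/4)
(14*42)*g(-6, 2) = (14*42)*(1 - sqrt(2)/4) = 588*(1 - sqrt(2)/4) = 588 - 147*sqrt(2)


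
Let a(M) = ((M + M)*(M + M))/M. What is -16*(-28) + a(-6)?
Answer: 424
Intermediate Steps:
a(M) = 4*M (a(M) = ((2*M)*(2*M))/M = (4*M**2)/M = 4*M)
-16*(-28) + a(-6) = -16*(-28) + 4*(-6) = 448 - 24 = 424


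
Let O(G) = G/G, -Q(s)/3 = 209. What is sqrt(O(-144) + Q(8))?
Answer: I*sqrt(626) ≈ 25.02*I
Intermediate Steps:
Q(s) = -627 (Q(s) = -3*209 = -627)
O(G) = 1
sqrt(O(-144) + Q(8)) = sqrt(1 - 627) = sqrt(-626) = I*sqrt(626)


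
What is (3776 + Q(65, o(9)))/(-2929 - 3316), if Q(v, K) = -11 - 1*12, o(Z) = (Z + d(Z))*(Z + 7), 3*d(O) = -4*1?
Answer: -3753/6245 ≈ -0.60096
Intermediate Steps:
d(O) = -4/3 (d(O) = (-4*1)/3 = (⅓)*(-4) = -4/3)
o(Z) = (7 + Z)*(-4/3 + Z) (o(Z) = (Z - 4/3)*(Z + 7) = (-4/3 + Z)*(7 + Z) = (7 + Z)*(-4/3 + Z))
Q(v, K) = -23 (Q(v, K) = -11 - 12 = -23)
(3776 + Q(65, o(9)))/(-2929 - 3316) = (3776 - 23)/(-2929 - 3316) = 3753/(-6245) = 3753*(-1/6245) = -3753/6245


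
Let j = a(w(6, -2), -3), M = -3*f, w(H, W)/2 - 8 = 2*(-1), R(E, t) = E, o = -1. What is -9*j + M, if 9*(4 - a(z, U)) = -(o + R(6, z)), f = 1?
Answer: -44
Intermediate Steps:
w(H, W) = 12 (w(H, W) = 16 + 2*(2*(-1)) = 16 + 2*(-2) = 16 - 4 = 12)
a(z, U) = 41/9 (a(z, U) = 4 - (-1)*(-1 + 6)/9 = 4 - (-1)*5/9 = 4 - 1/9*(-5) = 4 + 5/9 = 41/9)
M = -3 (M = -3*1 = -3)
j = 41/9 ≈ 4.5556
-9*j + M = -9*41/9 - 3 = -41 - 3 = -44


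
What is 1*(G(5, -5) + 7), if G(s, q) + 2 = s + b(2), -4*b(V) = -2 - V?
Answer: 11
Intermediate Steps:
b(V) = ½ + V/4 (b(V) = -(-2 - V)/4 = ½ + V/4)
G(s, q) = -1 + s (G(s, q) = -2 + (s + (½ + (¼)*2)) = -2 + (s + (½ + ½)) = -2 + (s + 1) = -2 + (1 + s) = -1 + s)
1*(G(5, -5) + 7) = 1*((-1 + 5) + 7) = 1*(4 + 7) = 1*11 = 11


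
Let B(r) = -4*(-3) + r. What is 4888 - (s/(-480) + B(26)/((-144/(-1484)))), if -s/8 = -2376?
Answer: 408239/90 ≈ 4536.0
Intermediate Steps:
B(r) = 12 + r
s = 19008 (s = -8*(-2376) = 19008)
4888 - (s/(-480) + B(26)/((-144/(-1484)))) = 4888 - (19008/(-480) + (12 + 26)/((-144/(-1484)))) = 4888 - (19008*(-1/480) + 38/((-144*(-1/1484)))) = 4888 - (-198/5 + 38/(36/371)) = 4888 - (-198/5 + 38*(371/36)) = 4888 - (-198/5 + 7049/18) = 4888 - 1*31681/90 = 4888 - 31681/90 = 408239/90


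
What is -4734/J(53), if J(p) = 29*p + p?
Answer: -789/265 ≈ -2.9774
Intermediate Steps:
J(p) = 30*p
-4734/J(53) = -4734/(30*53) = -4734/1590 = -4734*1/1590 = -789/265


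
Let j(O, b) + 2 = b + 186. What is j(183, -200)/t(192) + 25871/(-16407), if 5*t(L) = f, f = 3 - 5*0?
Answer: -463391/16407 ≈ -28.243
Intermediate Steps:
j(O, b) = 184 + b (j(O, b) = -2 + (b + 186) = -2 + (186 + b) = 184 + b)
f = 3 (f = 3 + 0 = 3)
t(L) = ⅗ (t(L) = (⅕)*3 = ⅗)
j(183, -200)/t(192) + 25871/(-16407) = (184 - 200)/(⅗) + 25871/(-16407) = -16*5/3 + 25871*(-1/16407) = -80/3 - 25871/16407 = -463391/16407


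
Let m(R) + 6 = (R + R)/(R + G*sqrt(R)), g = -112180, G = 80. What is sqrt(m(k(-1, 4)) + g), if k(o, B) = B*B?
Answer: 8*I*sqrt(773031)/21 ≈ 334.94*I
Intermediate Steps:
k(o, B) = B**2
m(R) = -6 + 2*R/(R + 80*sqrt(R)) (m(R) = -6 + (R + R)/(R + 80*sqrt(R)) = -6 + (2*R)/(R + 80*sqrt(R)) = -6 + 2*R/(R + 80*sqrt(R)))
sqrt(m(k(-1, 4)) + g) = sqrt(4*(-1*4**2 - 120*sqrt(4**2))/(4**2 + 80*sqrt(4**2)) - 112180) = sqrt(4*(-1*16 - 120*sqrt(16))/(16 + 80*sqrt(16)) - 112180) = sqrt(4*(-16 - 120*4)/(16 + 80*4) - 112180) = sqrt(4*(-16 - 480)/(16 + 320) - 112180) = sqrt(4*(-496)/336 - 112180) = sqrt(4*(1/336)*(-496) - 112180) = sqrt(-124/21 - 112180) = sqrt(-2355904/21) = 8*I*sqrt(773031)/21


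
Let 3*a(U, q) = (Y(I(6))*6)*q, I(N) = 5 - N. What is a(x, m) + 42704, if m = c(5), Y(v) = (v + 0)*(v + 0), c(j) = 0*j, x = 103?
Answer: 42704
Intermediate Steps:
c(j) = 0
Y(v) = v**2 (Y(v) = v*v = v**2)
m = 0
a(U, q) = 2*q (a(U, q) = (((5 - 1*6)**2*6)*q)/3 = (((5 - 6)**2*6)*q)/3 = (((-1)**2*6)*q)/3 = ((1*6)*q)/3 = (6*q)/3 = 2*q)
a(x, m) + 42704 = 2*0 + 42704 = 0 + 42704 = 42704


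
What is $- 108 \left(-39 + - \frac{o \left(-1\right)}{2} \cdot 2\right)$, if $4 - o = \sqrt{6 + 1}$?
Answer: $3780 + 108 \sqrt{7} \approx 4065.7$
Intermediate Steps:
$o = 4 - \sqrt{7}$ ($o = 4 - \sqrt{6 + 1} = 4 - \sqrt{7} \approx 1.3542$)
$- 108 \left(-39 + - \frac{o \left(-1\right)}{2} \cdot 2\right) = - 108 \left(-39 + - \frac{\left(4 - \sqrt{7}\right) \left(-1\right)}{2} \cdot 2\right) = - 108 \left(-39 + - \frac{-4 + \sqrt{7}}{2} \cdot 2\right) = - 108 \left(-39 + - (-2 + \frac{\sqrt{7}}{2}) 2\right) = - 108 \left(-39 + \left(2 - \frac{\sqrt{7}}{2}\right) 2\right) = - 108 \left(-39 + \left(4 - \sqrt{7}\right)\right) = - 108 \left(-35 - \sqrt{7}\right) = 3780 + 108 \sqrt{7}$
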